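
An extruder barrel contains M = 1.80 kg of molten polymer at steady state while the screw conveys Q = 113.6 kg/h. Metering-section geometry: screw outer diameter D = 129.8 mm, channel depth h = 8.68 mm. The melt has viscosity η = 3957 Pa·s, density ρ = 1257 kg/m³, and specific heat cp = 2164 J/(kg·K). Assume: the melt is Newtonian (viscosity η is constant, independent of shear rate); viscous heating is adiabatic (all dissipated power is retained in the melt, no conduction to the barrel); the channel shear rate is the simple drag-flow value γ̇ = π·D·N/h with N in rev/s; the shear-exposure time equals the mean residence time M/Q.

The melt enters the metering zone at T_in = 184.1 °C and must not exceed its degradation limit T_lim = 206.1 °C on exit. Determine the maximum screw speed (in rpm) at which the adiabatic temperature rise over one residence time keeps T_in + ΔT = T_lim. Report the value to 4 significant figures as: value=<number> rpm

Convert throughput: Q = 113.6 kg/h = 113.6/3600 = 0.0315556 kg/s
t_res = M / Q_s = 1.80 ÷ 0.0315556 = 57.0423 s
D = 129.8 mm = 0.1298 m;  h = 8.68 mm = 0.00868 m
ΔT_a = T_lim − T_in = 206.1 °C − 184.1 °C = 22 K
γ̇_max² = ΔT_a·ρ·cp / (η·t_res) = [22 × 1257 × 2164] / [3957 × 57.0423] = 265.126 s⁻²
γ̇_max = √265.126 = 16.2827 s⁻¹
N_max = γ̇_max·h / (π·D) = 16.2827 · 0.00868 / (π · 0.1298) = 0.346594 rev/s = 20.7957 rpm

value=20.80 rpm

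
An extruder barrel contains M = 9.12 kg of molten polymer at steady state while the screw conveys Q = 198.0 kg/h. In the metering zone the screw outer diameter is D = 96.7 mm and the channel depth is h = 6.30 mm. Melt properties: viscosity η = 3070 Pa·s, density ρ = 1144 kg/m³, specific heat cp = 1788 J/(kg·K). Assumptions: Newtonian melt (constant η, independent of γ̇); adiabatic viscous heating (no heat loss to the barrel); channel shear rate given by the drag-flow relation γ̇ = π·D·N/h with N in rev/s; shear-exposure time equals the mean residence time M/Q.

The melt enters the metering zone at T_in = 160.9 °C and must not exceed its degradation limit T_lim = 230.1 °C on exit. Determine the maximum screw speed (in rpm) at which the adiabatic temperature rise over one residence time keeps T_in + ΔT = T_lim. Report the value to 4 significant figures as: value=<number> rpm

value=20.75 rpm

Q_s = Q / 3600 = 198.0 / 3600 = 0.055 kg/s
Mean residence time: t_res = M/Q_s = 9.12 kg / 0.055 kg/s = 165.818 s
D = 96.7 mm = 0.0967 m;  h = 6.30 mm = 0.0063 m
ΔT_a = T_lim − T_in = 230.1 °C − 160.9 °C = 69.2 K
γ̇_max² = ΔT_a·ρ·cp/(η·t_res) = 69.2·1144·1788/(3070·165.818) = 278.054 s⁻²
γ̇_max = sqrt(278.054) = 16.675 s⁻¹
N_max = γ̇_max·h / (π·D) = 16.675 · 0.0063 / (π · 0.0967) = 0.345803 rev/s = 20.7482 rpm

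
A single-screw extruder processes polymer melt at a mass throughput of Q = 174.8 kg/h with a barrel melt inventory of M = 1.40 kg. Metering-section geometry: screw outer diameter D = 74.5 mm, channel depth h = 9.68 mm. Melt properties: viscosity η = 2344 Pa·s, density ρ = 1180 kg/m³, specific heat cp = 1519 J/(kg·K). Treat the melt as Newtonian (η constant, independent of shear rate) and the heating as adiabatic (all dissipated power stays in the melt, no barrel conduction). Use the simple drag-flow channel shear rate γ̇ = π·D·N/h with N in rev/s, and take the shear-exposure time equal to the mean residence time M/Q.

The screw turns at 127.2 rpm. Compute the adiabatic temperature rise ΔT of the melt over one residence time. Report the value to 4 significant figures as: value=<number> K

Q_s = Q / 3600 = 174.8 / 3600 = 0.0485556 kg/s
t_res = M / Q_s = 1.40 ÷ 0.0485556 = 28.833 s
D = 74.5 mm = 0.0745 m;  h = 9.68 mm = 0.00968 m;  N = 127.2 rpm / 60 = 2.12 rev/s
Shear rate: γ̇ = πDN/h = π·0.0745·2.12/0.00968 = 51.2586 s⁻¹
ΔT = η·γ̇²·t_res / (ρ·cp) = 2344 · (51.2586)² · 28.833 / (1180 · 1519) = 99.0696 K

value=99.07 K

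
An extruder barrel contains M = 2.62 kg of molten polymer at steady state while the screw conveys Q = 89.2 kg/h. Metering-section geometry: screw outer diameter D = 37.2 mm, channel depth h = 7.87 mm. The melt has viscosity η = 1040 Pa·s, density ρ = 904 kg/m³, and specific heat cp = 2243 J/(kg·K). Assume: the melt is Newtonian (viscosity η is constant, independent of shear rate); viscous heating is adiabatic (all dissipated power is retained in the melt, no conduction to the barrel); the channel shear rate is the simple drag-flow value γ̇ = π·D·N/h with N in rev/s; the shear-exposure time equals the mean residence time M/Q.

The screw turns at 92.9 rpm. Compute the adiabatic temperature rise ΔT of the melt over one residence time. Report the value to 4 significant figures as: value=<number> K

Throughput in SI: Q_s = 89.2 kg/h ÷ 3600 s/h = 0.0247778 kg/s
Mean residence time: t_res = M/Q_s = 2.62 kg / 0.0247778 kg/s = 105.74 s
Geometry in metres: D = 37.2 mm → 0.0372 m, h = 7.87 mm → 0.00787 m; screw speed N = 92.9 rpm = 1.54833 rev/s
γ̇ = π·D·N / h = π · 0.0372 · 1.54833 / 0.00787 = 22.9923 s⁻¹
ΔT = η·γ̇²·t_res / (ρ·cp) = 1040 · (22.9923)² · 105.74 / (904 · 2243) = 28.6708 K

value=28.67 K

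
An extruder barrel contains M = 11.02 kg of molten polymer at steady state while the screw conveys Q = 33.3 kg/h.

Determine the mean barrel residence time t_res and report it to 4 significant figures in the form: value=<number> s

Throughput in SI: Q_s = 33.3 kg/h ÷ 3600 s/h = 0.00925 kg/s
t_res = M / Q_s = 11.02 / 0.00925 = 1191.35 s

value=1191. s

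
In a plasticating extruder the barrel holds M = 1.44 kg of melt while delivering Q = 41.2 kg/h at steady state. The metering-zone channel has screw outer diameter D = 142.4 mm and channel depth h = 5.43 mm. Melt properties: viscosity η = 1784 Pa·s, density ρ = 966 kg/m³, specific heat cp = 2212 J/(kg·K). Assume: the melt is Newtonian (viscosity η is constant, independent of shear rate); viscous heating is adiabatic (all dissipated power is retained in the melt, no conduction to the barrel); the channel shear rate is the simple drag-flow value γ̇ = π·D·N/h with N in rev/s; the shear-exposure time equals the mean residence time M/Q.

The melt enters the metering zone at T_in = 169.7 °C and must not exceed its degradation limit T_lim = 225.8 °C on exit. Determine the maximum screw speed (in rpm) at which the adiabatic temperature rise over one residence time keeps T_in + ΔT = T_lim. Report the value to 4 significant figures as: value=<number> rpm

Q_s = Q / 3600 = 41.2 / 3600 = 0.0114444 kg/s
Mean residence time: t_res = M/Q_s = 1.44 kg / 0.0114444 kg/s = 125.825 s
D = 142.4 mm = 0.1424 m;  h = 5.43 mm = 0.00543 m
ΔT_a = T_lim − T_in = 225.8 °C − 169.7 °C = 56.1 K
Invert ΔT = ηγ̇²t_res/(ρcp) for γ̇: γ̇_max² = ΔT_a ρ cp / (η t_res) = 56.1·966·2212 / (1784·125.825) = 534.026 s⁻²
Take the square root: γ̇_max = √(534.026) = 23.109 s⁻¹
Solve γ̇ = πDN/h for N: N_max = γ̇_max·h/(π·D) = 23.109 × 0.00543 / (π × 0.1424) = 0.280492 rev/s = 16.8295 rpm

value=16.83 rpm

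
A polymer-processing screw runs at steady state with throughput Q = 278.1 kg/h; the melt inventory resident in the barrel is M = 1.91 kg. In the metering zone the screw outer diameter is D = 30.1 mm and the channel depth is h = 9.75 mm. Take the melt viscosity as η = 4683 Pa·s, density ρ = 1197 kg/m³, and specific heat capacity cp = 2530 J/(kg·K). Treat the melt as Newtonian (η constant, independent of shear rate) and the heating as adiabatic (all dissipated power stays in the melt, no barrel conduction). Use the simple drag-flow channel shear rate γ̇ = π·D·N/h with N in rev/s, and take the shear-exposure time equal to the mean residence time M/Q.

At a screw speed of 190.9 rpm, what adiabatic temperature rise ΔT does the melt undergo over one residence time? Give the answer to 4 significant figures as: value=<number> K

Convert throughput: Q = 278.1 kg/h = 278.1/3600 = 0.07725 kg/s
t_res = M / Q_s = 1.91 ÷ 0.07725 = 24.7249 s
D = 30.1 mm = 0.0301 m;  h = 9.75 mm = 0.00975 m;  N = 190.9 rpm / 60 = 3.18167 rev/s
γ̇ = π·D·N / h = π · 0.0301 · 3.18167 / 0.00975 = 30.8579 s⁻¹
ΔT = η·γ̇²·t_res/(ρ·cp) = [4683 × 30.8579² × 24.7249] / [1197 × 2530] = 36.4064 K

value=36.41 K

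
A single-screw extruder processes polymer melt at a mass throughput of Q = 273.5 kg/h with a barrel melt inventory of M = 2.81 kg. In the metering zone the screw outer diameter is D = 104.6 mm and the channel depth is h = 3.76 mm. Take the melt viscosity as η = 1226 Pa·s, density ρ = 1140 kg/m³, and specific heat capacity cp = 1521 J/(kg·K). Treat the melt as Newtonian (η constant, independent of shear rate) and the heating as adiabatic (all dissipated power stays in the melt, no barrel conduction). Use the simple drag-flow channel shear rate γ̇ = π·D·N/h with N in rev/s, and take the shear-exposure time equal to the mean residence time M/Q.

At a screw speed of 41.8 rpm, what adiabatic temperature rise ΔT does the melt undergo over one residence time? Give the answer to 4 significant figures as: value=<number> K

Convert throughput: Q = 273.5 kg/h = 273.5/3600 = 0.0759722 kg/s
t_res = M / Q_s = 2.81 / 0.0759722 = 36.9872 s
Geometry in metres: D = 104.6 mm → 0.1046 m, h = 3.76 mm → 0.00376 m; screw speed N = 41.8 rpm = 0.696667 rev/s
Shear rate: γ̇ = πDN/h = π·0.1046·0.696667/0.00376 = 60.8862 s⁻¹
ΔT = η·γ̇²·t_res / (ρ·cp) = 1226 · (60.8862)² · 36.9872 / (1140 · 1521) = 96.9495 K

value=96.95 K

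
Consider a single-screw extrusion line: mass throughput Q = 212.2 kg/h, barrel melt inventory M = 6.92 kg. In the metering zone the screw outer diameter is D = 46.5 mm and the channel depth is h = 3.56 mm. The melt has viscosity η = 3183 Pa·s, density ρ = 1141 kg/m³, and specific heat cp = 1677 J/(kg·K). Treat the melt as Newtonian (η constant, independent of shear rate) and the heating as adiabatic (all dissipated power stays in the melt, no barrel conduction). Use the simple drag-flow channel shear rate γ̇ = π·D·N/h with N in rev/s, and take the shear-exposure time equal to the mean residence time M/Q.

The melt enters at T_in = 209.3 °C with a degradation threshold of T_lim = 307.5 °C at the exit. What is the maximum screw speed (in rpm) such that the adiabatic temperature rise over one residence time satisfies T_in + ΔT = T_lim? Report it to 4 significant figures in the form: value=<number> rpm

Q_s = Q / 3600 = 212.2 / 3600 = 0.0589444 kg/s
t_res = M / Q_s = 6.92 / 0.0589444 = 117.399 s
Convert to metres: D = 0.0465 m, h = 0.00356 m
Allowable rise: ΔT_a = T_lim − T_in = 307.5 − 209.3 = 98.2 K
Invert ΔT = ηγ̇²t_res/(ρcp) for γ̇: γ̇_max² = ΔT_a ρ cp / (η t_res) = 98.2·1141·1677 / (3183·117.399) = 502.841 s⁻²
Take the square root: γ̇_max = √(502.841) = 22.4241 s⁻¹
N_max = γ̇_max·h / (π·D) = 22.4241 · 0.00356 / (π · 0.0465) = 0.546465 rev/s = 32.7879 rpm

value=32.79 rpm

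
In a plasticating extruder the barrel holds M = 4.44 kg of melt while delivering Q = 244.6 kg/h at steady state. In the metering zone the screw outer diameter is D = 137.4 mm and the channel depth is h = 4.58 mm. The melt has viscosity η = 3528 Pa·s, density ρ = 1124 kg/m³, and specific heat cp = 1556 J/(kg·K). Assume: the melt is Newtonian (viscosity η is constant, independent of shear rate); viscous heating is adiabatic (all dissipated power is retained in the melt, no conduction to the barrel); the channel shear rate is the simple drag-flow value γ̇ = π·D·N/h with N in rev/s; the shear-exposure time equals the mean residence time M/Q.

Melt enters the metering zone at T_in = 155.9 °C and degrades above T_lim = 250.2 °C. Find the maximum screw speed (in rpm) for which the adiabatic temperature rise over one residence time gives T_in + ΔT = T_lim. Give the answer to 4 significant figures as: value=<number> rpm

Throughput in SI: Q_s = 244.6 kg/h ÷ 3600 s/h = 0.0679444 kg/s
t_res = M / Q_s = 4.44 / 0.0679444 = 65.3475 s
Convert to metres: D = 0.1374 m, h = 0.00458 m
ΔT_a = T_lim − T_in = 250.2 − 155.9 = 94.3 K
γ̇_max² = ΔT_a·ρ·cp/(η·t_res) = 94.3·1124·1556/(3528·65.3475) = 715.369 s⁻²
γ̇_max = sqrt(715.369) = 26.7464 s⁻¹
N_max = γ̇_max h / (πD) = 26.7464·0.00458/(π·0.1374) = 0.283788 rev/s → ×60 = 17.0273 rpm

value=17.03 rpm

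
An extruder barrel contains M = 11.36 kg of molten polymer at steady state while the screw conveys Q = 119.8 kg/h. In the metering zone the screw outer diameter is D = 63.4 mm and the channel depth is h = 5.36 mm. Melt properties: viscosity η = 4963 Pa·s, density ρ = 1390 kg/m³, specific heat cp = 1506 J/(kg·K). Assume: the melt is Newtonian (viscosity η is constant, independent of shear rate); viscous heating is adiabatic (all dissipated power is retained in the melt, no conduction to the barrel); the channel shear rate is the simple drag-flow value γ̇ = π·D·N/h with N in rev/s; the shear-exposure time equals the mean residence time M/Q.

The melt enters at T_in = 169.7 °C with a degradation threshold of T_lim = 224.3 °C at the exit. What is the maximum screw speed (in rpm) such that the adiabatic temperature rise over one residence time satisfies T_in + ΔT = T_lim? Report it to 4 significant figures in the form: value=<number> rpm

Q_s = Q / 3600 = 119.8 / 3600 = 0.0332778 kg/s
Mean residence time: t_res = M/Q_s = 11.36 kg / 0.0332778 kg/s = 341.369 s
Convert to metres: D = 0.0634 m, h = 0.00536 m
ΔT_a = T_lim − T_in = 224.3 − 169.7 = 54.6 K
γ̇_max² = ΔT_a·ρ·cp / (η·t_res) = [54.6 × 1390 × 1506] / [4963 × 341.369] = 67.4628 s⁻²
γ̇_max = sqrt(67.4628) = 8.21357 s⁻¹
N_max = γ̇_max·h / (π·D) = 8.21357 · 0.00536 / (π · 0.0634) = 0.221033 rev/s = 13.262 rpm

value=13.26 rpm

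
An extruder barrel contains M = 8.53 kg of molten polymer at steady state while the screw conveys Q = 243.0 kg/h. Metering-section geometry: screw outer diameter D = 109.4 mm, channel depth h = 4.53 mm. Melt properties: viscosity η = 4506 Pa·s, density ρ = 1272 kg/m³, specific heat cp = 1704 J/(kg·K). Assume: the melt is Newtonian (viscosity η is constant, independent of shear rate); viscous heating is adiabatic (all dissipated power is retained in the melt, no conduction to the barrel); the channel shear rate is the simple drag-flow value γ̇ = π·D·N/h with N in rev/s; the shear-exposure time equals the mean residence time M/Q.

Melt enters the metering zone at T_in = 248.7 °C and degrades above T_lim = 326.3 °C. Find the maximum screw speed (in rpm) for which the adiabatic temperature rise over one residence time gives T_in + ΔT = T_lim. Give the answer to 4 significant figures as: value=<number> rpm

value=13.59 rpm

Throughput in SI: Q_s = 243.0 kg/h ÷ 3600 s/h = 0.0675 kg/s
Mean residence time: t_res = M/Q_s = 8.53 kg / 0.0675 kg/s = 126.37 s
D = 109.4 mm = 0.1094 m;  h = 4.53 mm = 0.00453 m
ΔT_a = T_lim − T_in = 326.3 − 248.7 = 77.6 K
γ̇_max² = ΔT_a·ρ·cp / (η·t_res) = [77.6 × 1272 × 1704] / [4506 × 126.37] = 295.381 s⁻²
Take the square root: γ̇_max = √(295.381) = 17.1866 s⁻¹
Solve γ̇ = πDN/h for N: N_max = γ̇_max·h/(π·D) = 17.1866 × 0.00453 / (π × 0.1094) = 0.226528 rev/s = 13.5917 rpm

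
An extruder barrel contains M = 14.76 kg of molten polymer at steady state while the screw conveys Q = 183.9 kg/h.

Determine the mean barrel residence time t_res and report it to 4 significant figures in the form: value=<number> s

value=288.9 s

Q_s = Q / 3600 = 183.9 / 3600 = 0.0510833 kg/s
Mean residence time: t_res = M/Q_s = 14.76 kg / 0.0510833 kg/s = 288.94 s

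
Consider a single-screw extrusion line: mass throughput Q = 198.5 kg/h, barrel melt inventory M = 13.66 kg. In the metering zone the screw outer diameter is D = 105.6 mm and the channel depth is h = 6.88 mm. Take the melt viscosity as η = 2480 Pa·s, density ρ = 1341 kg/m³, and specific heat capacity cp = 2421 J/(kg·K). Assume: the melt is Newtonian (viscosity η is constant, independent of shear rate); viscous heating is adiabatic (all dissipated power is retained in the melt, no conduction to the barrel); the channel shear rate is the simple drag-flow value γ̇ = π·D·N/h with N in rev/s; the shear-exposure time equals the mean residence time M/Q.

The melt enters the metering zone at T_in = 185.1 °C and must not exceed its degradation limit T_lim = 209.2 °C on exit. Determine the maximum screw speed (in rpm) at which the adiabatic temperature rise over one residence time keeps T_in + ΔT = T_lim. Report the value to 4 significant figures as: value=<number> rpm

Throughput in SI: Q_s = 198.5 kg/h ÷ 3600 s/h = 0.0551389 kg/s
Mean residence time: t_res = M/Q_s = 13.66 kg / 0.0551389 kg/s = 247.738 s
Geometry in SI: D = 105.6 mm → 0.1056 m, h = 6.88 mm → 0.00688 m
Allowable rise: ΔT_a = T_lim − T_in = 209.2 − 185.1 = 24.1 K
γ̇_max² = ΔT_a·ρ·cp / (η·t_res) = [24.1 × 1341 × 2421] / [2480 × 247.738] = 127.349 s⁻²
Take the square root: γ̇_max = √(127.349) = 11.2849 s⁻¹
N_max = γ̇_max h / (πD) = 11.2849·0.00688/(π·0.1056) = 0.234031 rev/s → ×60 = 14.0418 rpm

value=14.04 rpm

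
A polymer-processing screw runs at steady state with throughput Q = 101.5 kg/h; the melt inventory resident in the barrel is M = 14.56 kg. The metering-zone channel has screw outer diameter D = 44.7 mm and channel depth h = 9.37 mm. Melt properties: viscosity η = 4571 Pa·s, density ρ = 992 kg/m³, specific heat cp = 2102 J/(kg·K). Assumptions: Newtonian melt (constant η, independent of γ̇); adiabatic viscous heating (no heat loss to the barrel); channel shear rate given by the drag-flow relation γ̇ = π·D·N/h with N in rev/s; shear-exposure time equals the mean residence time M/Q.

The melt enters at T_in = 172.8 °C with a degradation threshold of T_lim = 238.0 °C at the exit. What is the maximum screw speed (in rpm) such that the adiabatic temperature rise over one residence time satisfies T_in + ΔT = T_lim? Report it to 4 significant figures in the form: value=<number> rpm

value=30.38 rpm

Convert throughput: Q = 101.5 kg/h = 101.5/3600 = 0.0281944 kg/s
t_res = M / Q_s = 14.56 / 0.0281944 = 516.414 s
Convert to metres: D = 0.0447 m, h = 0.00937 m
ΔT_a = T_lim − T_in = 238.0 − 172.8 = 65.2 K
Invert ΔT = ηγ̇²t_res/(ρcp) for γ̇: γ̇_max² = ΔT_a ρ cp / (η t_res) = 65.2·992·2102 / (4571·516.414) = 57.5948 s⁻²
γ̇_max = √57.5948 = 7.58912 s⁻¹
N_max = γ̇_max·h / (π·D) = 7.58912 · 0.00937 / (π · 0.0447) = 0.506377 rev/s = 30.3826 rpm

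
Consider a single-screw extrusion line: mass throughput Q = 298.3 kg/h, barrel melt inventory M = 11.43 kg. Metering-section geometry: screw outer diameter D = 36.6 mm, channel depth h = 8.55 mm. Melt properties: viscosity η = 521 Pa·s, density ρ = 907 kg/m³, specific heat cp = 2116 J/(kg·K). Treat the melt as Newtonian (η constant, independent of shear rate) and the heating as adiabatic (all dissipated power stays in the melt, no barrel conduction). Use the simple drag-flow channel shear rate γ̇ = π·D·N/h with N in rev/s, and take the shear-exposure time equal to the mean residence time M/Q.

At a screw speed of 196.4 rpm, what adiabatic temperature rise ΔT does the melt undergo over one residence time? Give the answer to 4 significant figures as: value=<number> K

Throughput in SI: Q_s = 298.3 kg/h ÷ 3600 s/h = 0.0828611 kg/s
t_res = M / Q_s = 11.43 / 0.0828611 = 137.942 s
D = 36.6 mm = 0.0366 m;  h = 8.55 mm = 0.00855 m;  N = 196.4 rpm / 60 = 3.27333 rev/s
γ̇ = π·D·N / h = π · 0.0366 · 3.27333 / 0.00855 = 44.0205 s⁻¹
ΔT = η·γ̇²·t_res / (ρ·cp) = 521 · (44.0205)² · 137.942 / (907 · 2116) = 72.5639 K

value=72.56 K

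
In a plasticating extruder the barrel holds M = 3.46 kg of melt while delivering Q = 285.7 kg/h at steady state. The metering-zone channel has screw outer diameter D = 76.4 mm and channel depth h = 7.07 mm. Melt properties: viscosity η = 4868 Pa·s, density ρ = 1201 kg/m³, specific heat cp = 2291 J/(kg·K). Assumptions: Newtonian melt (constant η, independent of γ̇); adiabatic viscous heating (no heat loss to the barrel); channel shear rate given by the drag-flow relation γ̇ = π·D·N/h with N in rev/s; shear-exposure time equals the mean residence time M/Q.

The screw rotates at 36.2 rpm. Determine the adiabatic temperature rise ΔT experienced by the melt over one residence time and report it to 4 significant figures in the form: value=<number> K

Throughput in SI: Q_s = 285.7 kg/h ÷ 3600 s/h = 0.0793611 kg/s
Mean residence time: t_res = M/Q_s = 3.46 kg / 0.0793611 kg/s = 43.5982 s
Geometry in metres: D = 76.4 mm → 0.0764 m, h = 7.07 mm → 0.00707 m; screw speed N = 36.2 rpm = 0.603333 rev/s
γ̇ = π D N / h = (π)(0.0764)(0.603333) / 0.00707 = 20.4824 s⁻¹
ΔT = η·γ̇²·t_res/(ρ·cp) = [4868 × 20.4824² × 43.5982] / [1201 × 2291] = 32.3603 K

value=32.36 K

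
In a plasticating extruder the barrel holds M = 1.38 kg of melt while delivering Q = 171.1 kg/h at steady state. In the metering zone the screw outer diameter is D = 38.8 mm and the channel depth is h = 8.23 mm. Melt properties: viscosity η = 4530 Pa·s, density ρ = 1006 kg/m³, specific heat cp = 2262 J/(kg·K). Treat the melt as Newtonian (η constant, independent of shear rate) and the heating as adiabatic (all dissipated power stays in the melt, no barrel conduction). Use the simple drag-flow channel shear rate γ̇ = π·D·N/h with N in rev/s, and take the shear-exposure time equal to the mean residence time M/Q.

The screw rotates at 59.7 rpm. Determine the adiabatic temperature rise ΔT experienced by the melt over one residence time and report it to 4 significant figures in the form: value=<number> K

Q_s = Q / 3600 = 171.1 / 3600 = 0.0475278 kg/s
t_res = M / Q_s = 1.38 / 0.0475278 = 29.0357 s
Geometry in metres: D = 38.8 mm → 0.0388 m, h = 8.23 mm → 0.00823 m; screw speed N = 59.7 rpm = 0.995 rev/s
γ̇ = π D N / h = (π)(0.0388)(0.995) / 0.00823 = 14.7369 s⁻¹
ΔT = η·γ̇²·t_res/(ρ·cp) = [4530 × 14.7369² × 29.0357] / [1006 × 2262] = 12.553 K

value=12.55 K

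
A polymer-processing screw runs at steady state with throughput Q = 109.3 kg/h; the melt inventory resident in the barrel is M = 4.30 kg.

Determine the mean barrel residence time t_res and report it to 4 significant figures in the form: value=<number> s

value=141.6 s

Convert throughput: Q = 109.3 kg/h = 109.3/3600 = 0.0303611 kg/s
t_res = M / Q_s = 4.30 / 0.0303611 = 141.629 s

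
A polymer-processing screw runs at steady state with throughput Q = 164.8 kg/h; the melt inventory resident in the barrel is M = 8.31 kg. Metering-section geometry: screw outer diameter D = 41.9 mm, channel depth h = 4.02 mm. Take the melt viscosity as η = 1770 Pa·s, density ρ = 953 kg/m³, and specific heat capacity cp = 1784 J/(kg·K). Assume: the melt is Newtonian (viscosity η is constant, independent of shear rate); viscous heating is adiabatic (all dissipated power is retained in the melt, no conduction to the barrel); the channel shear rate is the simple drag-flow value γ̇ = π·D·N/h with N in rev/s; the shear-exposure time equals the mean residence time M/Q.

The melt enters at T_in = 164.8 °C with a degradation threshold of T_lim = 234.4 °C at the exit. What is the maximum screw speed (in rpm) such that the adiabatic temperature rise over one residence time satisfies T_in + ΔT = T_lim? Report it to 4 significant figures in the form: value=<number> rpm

Q_s = Q / 3600 = 164.8 / 3600 = 0.0457778 kg/s
t_res = M / Q_s = 8.31 ÷ 0.0457778 = 181.529 s
D = 41.9 mm = 0.0419 m;  h = 4.02 mm = 0.00402 m
ΔT_a = T_lim − T_in = 234.4 − 164.8 = 69.6 K
Invert ΔT = ηγ̇²t_res/(ρcp) for γ̇: γ̇_max² = ΔT_a ρ cp / (η t_res) = 69.6·953·1784 / (1770·181.529) = 368.279 s⁻²
γ̇_max = √368.279 = 19.1906 s⁻¹
N_max = γ̇_max h / (πD) = 19.1906·0.00402/(π·0.0419) = 0.586072 rev/s → ×60 = 35.1643 rpm

value=35.16 rpm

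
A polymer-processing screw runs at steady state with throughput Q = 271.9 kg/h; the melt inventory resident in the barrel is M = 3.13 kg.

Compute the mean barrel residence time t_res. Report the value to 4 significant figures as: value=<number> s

Q_s = Q / 3600 = 271.9 / 3600 = 0.0755278 kg/s
t_res = M / Q_s = 3.13 / 0.0755278 = 41.4417 s

value=41.44 s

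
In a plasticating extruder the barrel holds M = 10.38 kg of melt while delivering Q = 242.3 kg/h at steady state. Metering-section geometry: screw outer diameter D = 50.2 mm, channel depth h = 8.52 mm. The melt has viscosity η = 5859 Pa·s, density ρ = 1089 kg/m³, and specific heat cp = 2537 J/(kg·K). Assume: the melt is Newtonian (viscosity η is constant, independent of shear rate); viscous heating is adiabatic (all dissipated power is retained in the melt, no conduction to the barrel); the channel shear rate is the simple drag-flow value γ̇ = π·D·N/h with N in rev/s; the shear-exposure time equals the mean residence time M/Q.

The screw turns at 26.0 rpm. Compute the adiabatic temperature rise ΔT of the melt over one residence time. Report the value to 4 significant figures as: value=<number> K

Q_s = Q / 3600 = 242.3 / 3600 = 0.0673056 kg/s
t_res = M / Q_s = 10.38 ÷ 0.0673056 = 154.222 s
Convert to SI: D = 0.0502 m, h = 0.00852 m, N = 26.0/60 = 0.433333 rev/s
Shear rate: γ̇ = πDN/h = π·0.0502·0.433333/0.00852 = 8.02114 s⁻¹
Adiabatic rise: ΔT = η γ̇² t_res / (ρ cp) = 5859·(8.02114)²·154.222 / (1089·2537) = 21.0423 K

value=21.04 K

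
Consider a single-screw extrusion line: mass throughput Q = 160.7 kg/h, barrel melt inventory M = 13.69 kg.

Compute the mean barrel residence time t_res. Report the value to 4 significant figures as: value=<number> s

Q_s = Q / 3600 = 160.7 / 3600 = 0.0446389 kg/s
t_res = M / Q_s = 13.69 ÷ 0.0446389 = 306.683 s

value=306.7 s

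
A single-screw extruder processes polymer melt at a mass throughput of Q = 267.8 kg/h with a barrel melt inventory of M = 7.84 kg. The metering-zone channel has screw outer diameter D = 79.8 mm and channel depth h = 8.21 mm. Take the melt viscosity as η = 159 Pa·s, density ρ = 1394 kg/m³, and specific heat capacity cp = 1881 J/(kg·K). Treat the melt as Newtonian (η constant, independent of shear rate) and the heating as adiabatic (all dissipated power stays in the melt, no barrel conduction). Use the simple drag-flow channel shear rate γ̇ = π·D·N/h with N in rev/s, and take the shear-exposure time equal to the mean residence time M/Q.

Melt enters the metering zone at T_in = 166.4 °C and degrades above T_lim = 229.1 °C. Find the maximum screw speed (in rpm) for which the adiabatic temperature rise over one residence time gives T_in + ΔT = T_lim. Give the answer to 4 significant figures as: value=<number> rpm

value=194.6 rpm

Convert throughput: Q = 267.8 kg/h = 267.8/3600 = 0.0743889 kg/s
Mean residence time: t_res = M/Q_s = 7.84 kg / 0.0743889 kg/s = 105.392 s
Convert to metres: D = 0.0798 m, h = 0.00821 m
Allowable rise: ΔT_a = T_lim − T_in = 229.1 − 166.4 = 62.7 K
γ̇_max² = ΔT_a·ρ·cp / (η·t_res) = [62.7 × 1394 × 1881] / [159 × 105.392] = 9811.02 s⁻²
γ̇_max = √9811.02 = 99.0506 s⁻¹
N_max = γ̇_max·h / (π·D) = 99.0506 · 0.00821 / (π · 0.0798) = 3.24375 rev/s = 194.625 rpm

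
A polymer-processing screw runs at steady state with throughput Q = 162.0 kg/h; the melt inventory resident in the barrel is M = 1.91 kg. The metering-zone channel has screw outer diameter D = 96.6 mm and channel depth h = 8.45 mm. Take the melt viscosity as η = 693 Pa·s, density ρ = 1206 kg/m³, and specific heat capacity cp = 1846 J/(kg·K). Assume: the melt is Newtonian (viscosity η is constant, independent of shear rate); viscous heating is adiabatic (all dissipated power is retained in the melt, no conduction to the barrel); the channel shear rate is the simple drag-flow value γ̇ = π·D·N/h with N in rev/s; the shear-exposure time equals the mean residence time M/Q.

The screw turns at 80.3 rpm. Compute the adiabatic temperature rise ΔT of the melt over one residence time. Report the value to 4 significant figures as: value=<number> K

value=30.52 K

Throughput in SI: Q_s = 162.0 kg/h ÷ 3600 s/h = 0.045 kg/s
Mean residence time: t_res = M/Q_s = 1.91 kg / 0.045 kg/s = 42.4444 s
Convert to SI: D = 0.0966 m, h = 0.00845 m, N = 80.3/60 = 1.33833 rev/s
γ̇ = π·D·N / h = π · 0.0966 · 1.33833 / 0.00845 = 48.0656 s⁻¹
ΔT = η·γ̇²·t_res/(ρ·cp) = [693 × 48.0656² × 42.4444] / [1206 × 1846] = 30.5242 K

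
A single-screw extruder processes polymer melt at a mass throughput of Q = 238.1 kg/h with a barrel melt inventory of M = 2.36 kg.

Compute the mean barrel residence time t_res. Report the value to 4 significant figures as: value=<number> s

value=35.68 s

Q_s = Q / 3600 = 238.1 / 3600 = 0.0661389 kg/s
Mean residence time: t_res = M/Q_s = 2.36 kg / 0.0661389 kg/s = 35.6825 s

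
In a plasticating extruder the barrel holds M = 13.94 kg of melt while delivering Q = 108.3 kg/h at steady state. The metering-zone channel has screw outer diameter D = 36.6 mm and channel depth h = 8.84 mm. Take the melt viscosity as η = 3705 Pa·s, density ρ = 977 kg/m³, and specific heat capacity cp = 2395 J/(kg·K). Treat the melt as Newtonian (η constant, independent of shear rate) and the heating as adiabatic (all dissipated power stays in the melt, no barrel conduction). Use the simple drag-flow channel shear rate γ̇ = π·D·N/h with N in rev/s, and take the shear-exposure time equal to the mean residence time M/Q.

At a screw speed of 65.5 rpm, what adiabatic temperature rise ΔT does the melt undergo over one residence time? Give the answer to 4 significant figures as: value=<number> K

value=147.9 K

Q_s = Q / 3600 = 108.3 / 3600 = 0.0300833 kg/s
Mean residence time: t_res = M/Q_s = 13.94 kg / 0.0300833 kg/s = 463.38 s
Geometry in metres: D = 36.6 mm → 0.0366 m, h = 8.84 mm → 0.00884 m; screw speed N = 65.5 rpm = 1.09167 rev/s
γ̇ = π·D·N / h = π · 0.0366 · 1.09167 / 0.00884 = 14.1994 s⁻¹
ΔT = η·γ̇²·t_res / (ρ·cp) = 3705 · (14.1994)² · 463.38 / (977 · 2395) = 147.932 K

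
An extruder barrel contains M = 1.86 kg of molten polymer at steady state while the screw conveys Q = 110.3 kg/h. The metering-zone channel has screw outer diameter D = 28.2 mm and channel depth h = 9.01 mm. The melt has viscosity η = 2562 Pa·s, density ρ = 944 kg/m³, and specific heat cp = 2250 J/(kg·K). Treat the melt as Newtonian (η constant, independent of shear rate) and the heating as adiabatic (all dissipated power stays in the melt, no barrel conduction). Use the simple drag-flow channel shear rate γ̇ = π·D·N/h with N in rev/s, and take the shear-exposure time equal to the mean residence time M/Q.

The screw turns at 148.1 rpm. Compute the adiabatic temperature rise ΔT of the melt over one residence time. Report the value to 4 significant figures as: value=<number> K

value=43.13 K

Q_s = Q / 3600 = 110.3 / 3600 = 0.0306389 kg/s
Mean residence time: t_res = M/Q_s = 1.86 kg / 0.0306389 kg/s = 60.7072 s
D = 28.2 mm = 0.0282 m;  h = 9.01 mm = 0.00901 m;  N = 148.1 rpm / 60 = 2.46833 rev/s
γ̇ = π·D·N / h = π · 0.0282 · 2.46833 / 0.00901 = 24.2705 s⁻¹
ΔT = η·γ̇²·t_res/(ρ·cp) = [2562 × 24.2705² × 60.7072] / [944 × 2250] = 43.1341 K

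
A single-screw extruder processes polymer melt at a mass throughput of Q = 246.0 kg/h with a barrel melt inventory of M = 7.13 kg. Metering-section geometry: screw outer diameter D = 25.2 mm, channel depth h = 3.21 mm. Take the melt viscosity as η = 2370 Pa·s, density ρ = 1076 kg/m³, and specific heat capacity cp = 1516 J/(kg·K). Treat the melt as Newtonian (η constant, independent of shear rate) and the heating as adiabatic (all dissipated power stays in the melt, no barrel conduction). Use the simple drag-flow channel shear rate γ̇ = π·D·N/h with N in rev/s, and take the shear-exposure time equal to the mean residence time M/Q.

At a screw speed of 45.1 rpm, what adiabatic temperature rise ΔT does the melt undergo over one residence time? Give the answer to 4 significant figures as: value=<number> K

Q_s = Q / 3600 = 246.0 / 3600 = 0.0683333 kg/s
t_res = M / Q_s = 7.13 ÷ 0.0683333 = 104.341 s
D = 25.2 mm = 0.0252 m;  h = 3.21 mm = 0.00321 m;  N = 45.1 rpm / 60 = 0.751667 rev/s
γ̇ = π D N / h = (π)(0.0252)(0.751667) / 0.00321 = 18.5383 s⁻¹
Adiabatic rise: ΔT = η γ̇² t_res / (ρ cp) = 2370·(18.5383)²·104.341 / (1076·1516) = 52.0997 K

value=52.10 K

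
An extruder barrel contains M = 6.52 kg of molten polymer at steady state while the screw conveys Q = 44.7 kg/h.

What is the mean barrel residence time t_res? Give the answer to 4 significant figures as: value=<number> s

Throughput in SI: Q_s = 44.7 kg/h ÷ 3600 s/h = 0.0124167 kg/s
t_res = M / Q_s = 6.52 ÷ 0.0124167 = 525.101 s

value=525.1 s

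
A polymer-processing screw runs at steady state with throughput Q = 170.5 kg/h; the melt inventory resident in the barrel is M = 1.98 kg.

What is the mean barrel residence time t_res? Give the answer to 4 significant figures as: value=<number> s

value=41.81 s

Throughput in SI: Q_s = 170.5 kg/h ÷ 3600 s/h = 0.0473611 kg/s
t_res = M / Q_s = 1.98 ÷ 0.0473611 = 41.8065 s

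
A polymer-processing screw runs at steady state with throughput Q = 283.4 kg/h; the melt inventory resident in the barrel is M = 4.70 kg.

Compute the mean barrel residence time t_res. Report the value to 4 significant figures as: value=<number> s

value=59.70 s

Q_s = Q / 3600 = 283.4 / 3600 = 0.0787222 kg/s
t_res = M / Q_s = 4.70 / 0.0787222 = 59.7036 s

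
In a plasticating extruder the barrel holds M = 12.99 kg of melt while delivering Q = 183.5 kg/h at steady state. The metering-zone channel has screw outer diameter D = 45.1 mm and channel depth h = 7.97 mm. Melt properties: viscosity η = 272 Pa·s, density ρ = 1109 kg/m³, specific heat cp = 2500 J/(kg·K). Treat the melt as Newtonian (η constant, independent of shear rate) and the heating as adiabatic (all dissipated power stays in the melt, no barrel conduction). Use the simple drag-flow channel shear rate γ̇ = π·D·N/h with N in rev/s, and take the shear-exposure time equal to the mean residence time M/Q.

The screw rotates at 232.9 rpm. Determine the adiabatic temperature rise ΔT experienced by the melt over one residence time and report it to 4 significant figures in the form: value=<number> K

value=119.1 K

Convert throughput: Q = 183.5 kg/h = 183.5/3600 = 0.0509722 kg/s
t_res = M / Q_s = 12.99 ÷ 0.0509722 = 254.845 s
Geometry in metres: D = 45.1 mm → 0.0451 m, h = 7.97 mm → 0.00797 m; screw speed N = 232.9 rpm = 3.88167 rev/s
Shear rate: γ̇ = πDN/h = π·0.0451·3.88167/0.00797 = 69.0059 s⁻¹
Adiabatic rise: ΔT = η γ̇² t_res / (ρ cp) = 272·(69.0059)²·254.845 / (1109·2500) = 119.054 K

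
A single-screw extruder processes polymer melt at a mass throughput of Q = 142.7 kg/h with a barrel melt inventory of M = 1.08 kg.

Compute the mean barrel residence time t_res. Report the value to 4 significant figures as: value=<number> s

value=27.25 s

Q_s = Q / 3600 = 142.7 / 3600 = 0.0396389 kg/s
t_res = M / Q_s = 1.08 / 0.0396389 = 27.246 s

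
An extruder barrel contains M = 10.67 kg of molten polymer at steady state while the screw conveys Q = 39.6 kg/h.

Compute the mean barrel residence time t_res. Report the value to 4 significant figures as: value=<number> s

value=970.0 s

Throughput in SI: Q_s = 39.6 kg/h ÷ 3600 s/h = 0.011 kg/s
t_res = M / Q_s = 10.67 / 0.011 = 970 s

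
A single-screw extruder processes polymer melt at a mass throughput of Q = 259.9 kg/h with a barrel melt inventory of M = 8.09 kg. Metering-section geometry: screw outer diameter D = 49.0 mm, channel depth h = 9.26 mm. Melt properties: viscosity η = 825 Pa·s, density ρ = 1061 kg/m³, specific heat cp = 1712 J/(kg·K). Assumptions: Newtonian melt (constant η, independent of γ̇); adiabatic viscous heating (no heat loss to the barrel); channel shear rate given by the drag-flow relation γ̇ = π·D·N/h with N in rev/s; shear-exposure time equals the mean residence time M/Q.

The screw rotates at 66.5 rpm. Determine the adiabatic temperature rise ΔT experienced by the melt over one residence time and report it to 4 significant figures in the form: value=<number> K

Convert throughput: Q = 259.9 kg/h = 259.9/3600 = 0.0721944 kg/s
Mean residence time: t_res = M/Q_s = 8.09 kg / 0.0721944 kg/s = 112.058 s
Convert to SI: D = 0.049 m, h = 0.00926 m, N = 66.5/60 = 1.10833 rev/s
γ̇ = π·D·N / h = π · 0.049 · 1.10833 / 0.00926 = 18.4249 s⁻¹
ΔT = η·γ̇²·t_res / (ρ·cp) = 825 · (18.4249)² · 112.058 / (1061 · 1712) = 17.2779 K

value=17.28 K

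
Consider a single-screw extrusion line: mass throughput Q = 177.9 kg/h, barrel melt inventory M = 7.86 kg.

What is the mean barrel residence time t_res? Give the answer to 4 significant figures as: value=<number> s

value=159.1 s

Q_s = Q / 3600 = 177.9 / 3600 = 0.0494167 kg/s
t_res = M / Q_s = 7.86 ÷ 0.0494167 = 159.056 s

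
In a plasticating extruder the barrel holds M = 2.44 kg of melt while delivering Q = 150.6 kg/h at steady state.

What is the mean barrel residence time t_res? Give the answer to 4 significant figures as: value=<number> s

value=58.33 s

Throughput in SI: Q_s = 150.6 kg/h ÷ 3600 s/h = 0.0418333 kg/s
Mean residence time: t_res = M/Q_s = 2.44 kg / 0.0418333 kg/s = 58.3267 s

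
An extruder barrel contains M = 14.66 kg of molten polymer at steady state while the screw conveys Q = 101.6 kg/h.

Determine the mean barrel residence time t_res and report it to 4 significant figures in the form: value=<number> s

Convert throughput: Q = 101.6 kg/h = 101.6/3600 = 0.0282222 kg/s
t_res = M / Q_s = 14.66 ÷ 0.0282222 = 519.449 s

value=519.4 s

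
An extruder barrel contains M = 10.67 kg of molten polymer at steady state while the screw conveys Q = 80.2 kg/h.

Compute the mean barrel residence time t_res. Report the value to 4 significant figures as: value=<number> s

value=479.0 s

Convert throughput: Q = 80.2 kg/h = 80.2/3600 = 0.0222778 kg/s
t_res = M / Q_s = 10.67 ÷ 0.0222778 = 478.953 s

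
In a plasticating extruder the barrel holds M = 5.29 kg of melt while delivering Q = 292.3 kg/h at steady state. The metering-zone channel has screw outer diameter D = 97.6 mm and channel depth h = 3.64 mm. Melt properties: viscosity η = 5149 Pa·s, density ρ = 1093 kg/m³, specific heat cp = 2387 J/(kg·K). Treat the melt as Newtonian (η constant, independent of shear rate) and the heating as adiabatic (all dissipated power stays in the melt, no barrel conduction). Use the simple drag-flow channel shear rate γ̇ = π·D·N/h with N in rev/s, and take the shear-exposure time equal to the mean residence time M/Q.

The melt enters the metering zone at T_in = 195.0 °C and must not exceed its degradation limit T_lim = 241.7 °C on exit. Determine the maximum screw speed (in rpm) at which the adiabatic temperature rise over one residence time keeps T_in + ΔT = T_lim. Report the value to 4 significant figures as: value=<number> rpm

value=13.57 rpm

Throughput in SI: Q_s = 292.3 kg/h ÷ 3600 s/h = 0.0811944 kg/s
t_res = M / Q_s = 5.29 ÷ 0.0811944 = 65.1522 s
Geometry in SI: D = 97.6 mm → 0.0976 m, h = 3.64 mm → 0.00364 m
ΔT_a = T_lim − T_in = 241.7 − 195.0 = 46.7 K
Invert ΔT = ηγ̇²t_res/(ρcp) for γ̇: γ̇_max² = ΔT_a ρ cp / (η t_res) = 46.7·1093·2387 / (5149·65.1522) = 363.193 s⁻²
Take the square root: γ̇_max = √(363.193) = 19.0576 s⁻¹
Solve γ̇ = πDN/h for N: N_max = γ̇_max·h/(π·D) = 19.0576 × 0.00364 / (π × 0.0976) = 0.22624 rev/s = 13.5744 rpm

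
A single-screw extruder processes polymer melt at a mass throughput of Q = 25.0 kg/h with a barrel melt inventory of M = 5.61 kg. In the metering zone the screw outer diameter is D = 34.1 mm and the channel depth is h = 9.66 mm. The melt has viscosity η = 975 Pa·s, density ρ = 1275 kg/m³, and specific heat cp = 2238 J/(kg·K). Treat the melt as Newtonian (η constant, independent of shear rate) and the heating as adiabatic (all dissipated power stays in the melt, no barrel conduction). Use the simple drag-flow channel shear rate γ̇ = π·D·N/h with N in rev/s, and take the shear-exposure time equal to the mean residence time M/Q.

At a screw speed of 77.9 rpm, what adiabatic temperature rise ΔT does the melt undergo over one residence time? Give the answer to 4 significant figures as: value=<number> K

Throughput in SI: Q_s = 25.0 kg/h ÷ 3600 s/h = 0.00694444 kg/s
t_res = M / Q_s = 5.61 ÷ 0.00694444 = 807.84 s
Convert to SI: D = 0.0341 m, h = 0.00966 m, N = 77.9/60 = 1.29833 rev/s
γ̇ = π·D·N / h = π · 0.0341 · 1.29833 / 0.00966 = 14.3984 s⁻¹
Adiabatic rise: ΔT = η γ̇² t_res / (ρ cp) = 975·(14.3984)²·807.84 / (1275·2238) = 57.2251 K

value=57.23 K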